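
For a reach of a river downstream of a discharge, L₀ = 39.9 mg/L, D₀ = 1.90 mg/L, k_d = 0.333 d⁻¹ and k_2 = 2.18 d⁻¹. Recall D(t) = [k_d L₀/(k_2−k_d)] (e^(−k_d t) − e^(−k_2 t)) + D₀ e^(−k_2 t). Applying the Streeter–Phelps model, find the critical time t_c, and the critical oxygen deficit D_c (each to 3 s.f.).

t_c ≈ 0.851 d; D_c ≈ 4.59 mg/L

With k_2/k_d = 6.547 and 1 − D₀(k_2−k_d)/(k_d L₀) = 0.7359,
t_c = ln(6.547 × 0.7359) / (2.18 − 0.333) = ln(4.817) / 1.847 = 1.572/1.847 = 0.8512 d.
D_c = (k_d/k_2) L₀ e^(−k_d t_c) = (0.333/2.18) × 39.9 × e^(−0.333×0.8512) = 0.1528 × 39.9 × 0.7532 = 4.590 mg/L.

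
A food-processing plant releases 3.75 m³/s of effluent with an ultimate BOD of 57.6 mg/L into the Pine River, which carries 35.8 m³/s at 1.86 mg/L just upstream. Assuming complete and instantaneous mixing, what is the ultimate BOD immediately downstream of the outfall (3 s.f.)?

7.15 mg/L

Flow-weighted mixing: C = (Q_r C_r + Q_w C_w)/(Q_r + Q_w)
= (35.8×1.86 + 3.75×57.6)/(35.8 + 3.75) = 282.6/39.55 = 7.145 mg/L.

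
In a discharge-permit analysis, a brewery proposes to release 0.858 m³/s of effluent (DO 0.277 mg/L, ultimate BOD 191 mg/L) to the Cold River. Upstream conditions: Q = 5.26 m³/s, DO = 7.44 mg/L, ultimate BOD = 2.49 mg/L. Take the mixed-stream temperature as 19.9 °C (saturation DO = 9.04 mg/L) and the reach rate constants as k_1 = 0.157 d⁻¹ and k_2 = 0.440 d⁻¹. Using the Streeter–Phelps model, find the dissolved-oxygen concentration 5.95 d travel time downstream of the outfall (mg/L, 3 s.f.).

DO ≈ 3.72 mg/L

Mixed DO = (5.26×7.44 + 0.858×0.277)/(5.26+0.858) = 39.37/6.118 = 6.435 mg/L.
Mixed L₀ = (5.26×2.49 + 0.858×191)/(6.118) = 177.0/6.118 = 28.93 mg/L.
Initial deficit D₀ = C_s − DO₀ = 9.04 − 6.435 = 2.605 mg/L.
D(5.95) = [0.157×28.93/(0.440−0.157)](e^(−0.157×5.95) − e^(−0.440×5.95)) + 2.605 e^(−0.440×5.95)
= 16.05 × (0.3929 − 0.07295) + 2.605 × 0.07295 = 5.325 mg/L.
DO = 9.04 − 5.325 = 3.715 mg/L.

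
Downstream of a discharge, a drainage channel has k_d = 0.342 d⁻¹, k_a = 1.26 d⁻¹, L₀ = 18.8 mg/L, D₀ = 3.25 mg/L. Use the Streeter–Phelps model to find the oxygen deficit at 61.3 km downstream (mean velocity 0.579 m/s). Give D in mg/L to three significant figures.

D ≈ 3.80 mg/L

Travel time t = x/v = 61.3 km / (0.579 m/s) = 61300 m / 0.579 m/s = 105900 s = 1.225 d.
k_d L₀/(k_a−k_d) = 0.342×18.8/(1.26−0.342) = 6.430/0.9180 = 7.004 mg/L.
e^(−k_d t) = e^(−0.342×1.225) = 0.6577; e^(−k_a t) = e^(−1.26×1.225) = 0.2135.
D = 7.004 × (0.6577 − 0.2135) + 3.25 × 0.2135 = 3.111 + 0.6940 = 3.805 mg/L.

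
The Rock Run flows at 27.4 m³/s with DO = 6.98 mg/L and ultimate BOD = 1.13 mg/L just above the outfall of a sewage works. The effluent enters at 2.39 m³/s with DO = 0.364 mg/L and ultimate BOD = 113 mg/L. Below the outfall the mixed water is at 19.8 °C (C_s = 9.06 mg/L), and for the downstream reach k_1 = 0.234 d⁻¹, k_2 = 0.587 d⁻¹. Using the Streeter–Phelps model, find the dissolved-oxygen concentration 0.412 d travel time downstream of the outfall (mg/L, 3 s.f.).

DO ≈ 6.19 mg/L

Mixed DO = (27.4×6.98 + 2.39×0.364)/(27.4+2.39) = 192.1/29.79 = 6.449 mg/L.
Mixed L₀ = (27.4×1.13 + 2.39×113)/(29.79) = 301.0/29.79 = 10.11 mg/L.
Initial deficit D₀ = C_s − DO₀ = 9.06 − 6.449 = 2.611 mg/L.
D(0.412) = [0.234×10.11/(0.587−0.234)](e^(−0.234×0.412) − e^(−0.587×0.412)) + 2.611 e^(−0.587×0.412)
= 6.699 × (0.9081 − 0.7852) + 2.611 × 0.7852 = 2.873 mg/L.
DO = 9.06 − 2.873 = 6.187 mg/L.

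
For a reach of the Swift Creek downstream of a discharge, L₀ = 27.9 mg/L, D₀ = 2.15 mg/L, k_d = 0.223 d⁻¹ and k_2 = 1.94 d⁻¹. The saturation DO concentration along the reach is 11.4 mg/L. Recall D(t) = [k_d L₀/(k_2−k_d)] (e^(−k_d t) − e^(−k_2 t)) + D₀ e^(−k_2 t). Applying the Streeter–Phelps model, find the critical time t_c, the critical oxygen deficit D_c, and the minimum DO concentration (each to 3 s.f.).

t_c ≈ 0.736 d; D_c ≈ 2.72 mg/L; min DO ≈ 8.68 mg/L

With k_2/k_d = 8.700 and 1 − D₀(k_2−k_d)/(k_d L₀) = 0.4067,
t_c = ln(8.700 × 0.4067) / (1.94 − 0.223) = ln(3.538) / 1.717 = 1.264/1.717 = 0.7359 d.
D_c = (k_d/k_2) L₀ e^(−k_d t_c) = (0.223/1.94) × 27.9 × e^(−0.223×0.7359) = 0.1149 × 27.9 × 0.8487 = 2.722 mg/L.
Minimum DO = C_s − D_c = 11.4 − 2.722 = 8.678 mg/L.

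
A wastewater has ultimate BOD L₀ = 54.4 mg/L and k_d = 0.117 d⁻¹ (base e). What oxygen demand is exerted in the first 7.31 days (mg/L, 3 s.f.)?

y ≈ 31.3 mg/L

y_t = L₀(1 − e^(−k_d t)) = 54.4 × (1 − e^(−0.117×7.31))
= 54.4 × (1 − 0.4252) = 54.4 × 0.5748 = 31.27 mg/L.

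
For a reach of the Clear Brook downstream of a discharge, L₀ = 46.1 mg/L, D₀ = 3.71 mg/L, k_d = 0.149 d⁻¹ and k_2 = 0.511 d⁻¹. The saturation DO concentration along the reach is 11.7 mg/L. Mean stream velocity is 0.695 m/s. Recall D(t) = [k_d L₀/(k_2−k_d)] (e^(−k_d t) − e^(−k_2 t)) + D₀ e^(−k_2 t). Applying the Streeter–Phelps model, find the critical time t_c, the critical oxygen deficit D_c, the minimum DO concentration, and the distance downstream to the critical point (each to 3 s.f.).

t_c = [1/(k_2−k_d)] ln[(k_2/k_d)(1 − D₀(k_2−k_d)/(k_d L₀))]
= [1/(0.511−0.149)] ln[(0.511/0.149)(1 − 3.71×0.3620/(0.149×46.1))]
= (1/0.3620) ln[3.430 × 0.8045] = 2.762 × ln(2.759) = 2.762 × 1.015 = 2.803 d.
D_c = (k_d/k_2) L₀ e^(−k_d t_c) = (0.149/0.511) × 46.1 × e^(−0.149×2.803) = 0.2916 × 46.1 × 0.6585 = 8.852 mg/L.
Minimum DO = C_s − D_c = 11.7 − 8.852 = 2.848 mg/L.
x_c = v t_c = 0.695 m/s × 2.803 d × 86400 s/d = 168300 m ≈ 168 km.

t_c ≈ 2.80 d; D_c ≈ 8.85 mg/L; min DO ≈ 2.85 mg/L; x_c ≈ 168 km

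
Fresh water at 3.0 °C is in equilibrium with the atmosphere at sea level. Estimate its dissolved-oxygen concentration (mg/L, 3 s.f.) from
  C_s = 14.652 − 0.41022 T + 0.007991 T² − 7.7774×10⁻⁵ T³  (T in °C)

C_s ≈ 13.5 mg/L

C_s = 14.652 − 0.41022×3.0 + 0.007991×3.0² − 7.7774×10⁻⁵×3.0³ = 13.49 mg/L.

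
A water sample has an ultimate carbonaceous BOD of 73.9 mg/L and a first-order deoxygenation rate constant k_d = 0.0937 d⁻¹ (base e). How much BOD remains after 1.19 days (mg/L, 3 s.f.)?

L ≈ 66.1 mg/L

L_t = L₀ e^(−k_d t) = 73.9 × e^(−0.0937×1.19) = 73.9 × 0.8945 = 66.10 mg/L.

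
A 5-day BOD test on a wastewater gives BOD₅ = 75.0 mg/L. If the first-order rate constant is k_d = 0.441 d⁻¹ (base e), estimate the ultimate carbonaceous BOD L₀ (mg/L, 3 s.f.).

L₀ ≈ 84.3 mg/L

BOD₅ = L₀(1 − e^(−5k_d)) ⇒ L₀ = BOD₅ / (1 − e^(−5×0.441))
= 75.0 / (1 − 0.1103) = 75.0 / 0.8897 = 84.29 mg/L.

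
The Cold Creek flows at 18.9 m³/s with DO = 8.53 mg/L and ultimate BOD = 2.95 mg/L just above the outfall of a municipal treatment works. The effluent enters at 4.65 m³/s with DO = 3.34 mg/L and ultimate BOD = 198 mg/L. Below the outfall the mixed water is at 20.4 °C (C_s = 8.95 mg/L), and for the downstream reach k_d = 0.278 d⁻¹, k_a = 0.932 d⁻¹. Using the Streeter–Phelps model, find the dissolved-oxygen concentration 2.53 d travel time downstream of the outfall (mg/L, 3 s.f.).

Mixed DO = (18.9×8.53 + 4.65×3.34)/(18.9+4.65) = 176.7/23.55 = 7.505 mg/L.
Mixed L₀ = (18.9×2.95 + 4.65×198)/(23.55) = 976.5/23.55 = 41.46 mg/L.
Initial deficit D₀ = C_s − DO₀ = 8.95 − 7.505 = 1.445 mg/L.
D(2.53) = [0.278×41.46/(0.932−0.278)](e^(−0.278×2.53) − e^(−0.932×2.53)) + 1.445 e^(−0.932×2.53)
= 17.62 × (0.4949 − 0.09461) + 1.445 × 0.09461 = 7.192 mg/L.
DO = 8.95 − 7.192 = 1.758 mg/L.

DO ≈ 1.76 mg/L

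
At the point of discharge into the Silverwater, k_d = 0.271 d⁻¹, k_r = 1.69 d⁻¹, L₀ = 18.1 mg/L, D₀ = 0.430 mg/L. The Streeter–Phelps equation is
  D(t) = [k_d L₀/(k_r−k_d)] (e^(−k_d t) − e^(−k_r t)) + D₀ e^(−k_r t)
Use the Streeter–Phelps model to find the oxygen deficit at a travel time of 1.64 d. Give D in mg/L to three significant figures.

k_d L₀/(k_r−k_d) = 0.271×18.1/(1.69−0.271) = 4.905/1.419 = 3.457 mg/L.
e^(−k_d t) = e^(−0.271×1.640) = 0.6412; e^(−k_r t) = e^(−1.69×1.640) = 0.06256.
D = 3.457 × (0.6412 − 0.06256) + 0.430 × 0.06256 = 2.000 + 0.02690 = 2.027 mg/L.

D ≈ 2.03 mg/L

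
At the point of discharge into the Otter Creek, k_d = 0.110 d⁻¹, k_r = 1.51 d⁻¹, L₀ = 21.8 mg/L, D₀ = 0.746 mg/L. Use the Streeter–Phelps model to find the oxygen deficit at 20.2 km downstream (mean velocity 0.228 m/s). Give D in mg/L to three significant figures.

Travel time t = x/v = 20.2 km / (0.228 m/s) = 20200 m / 0.228 m/s = 88600 s = 1.025 d.
k_d L₀/(k_r−k_d) = 0.110×21.8/(1.51−0.110) = 2.398/1.400 = 1.713 mg/L.
e^(−k_d t) = e^(−0.110×1.025) = 0.8933; e^(−k_r t) = e^(−1.51×1.025) = 0.2126.
D = 1.713 × (0.8933 − 0.2126) + 0.746 × 0.2126 = 1.166 + 0.1586 = 1.325 mg/L.

D ≈ 1.32 mg/L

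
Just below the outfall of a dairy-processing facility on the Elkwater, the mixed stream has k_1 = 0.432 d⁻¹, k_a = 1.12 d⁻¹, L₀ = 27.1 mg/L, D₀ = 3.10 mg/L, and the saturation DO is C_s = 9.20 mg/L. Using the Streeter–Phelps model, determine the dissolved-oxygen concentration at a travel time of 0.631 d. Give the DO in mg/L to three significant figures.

DO ≈ 3.11 mg/L

k_1 L₀/(k_a−k_1) = 0.432×27.1/(1.12−0.432) = 11.71/0.6880 = 17.02 mg/L.
e^(−k_1 t) = e^(−0.432×0.6310) = 0.7614; e^(−k_a t) = e^(−1.12×0.6310) = 0.4933.
D = 17.02 × (0.7614 − 0.4933) + 3.10 × 0.4933 = 4.563 + 1.529 = 6.092 mg/L.
DO = C_s − D = 9.20 − 6.092 = 3.108 mg/L.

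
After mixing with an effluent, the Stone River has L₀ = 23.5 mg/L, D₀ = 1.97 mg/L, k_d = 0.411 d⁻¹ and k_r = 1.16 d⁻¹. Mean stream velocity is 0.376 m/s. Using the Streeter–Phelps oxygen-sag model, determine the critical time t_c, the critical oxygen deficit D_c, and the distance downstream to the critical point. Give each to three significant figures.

t_c ≈ 1.16 d; D_c ≈ 5.16 mg/L; x_c ≈ 37.8 km

At the critical point dD/dt = 0, so k_d L₀ e^(−k_d t) = k_r D. Substituting D(t) from the Streeter–Phelps equation and solving for t gives
t_c = ln[(k_r/k_d)(1 − D₀(k_r−k_d)/(k_d L₀))] / (k_r−k_d).
Here k_r−k_d = 0.7490 d⁻¹ and 1 − D₀(k_r−k_d)/(k_d L₀) = 1 − 1.97×0.7490/(0.411×23.5) = 0.8472, so
t_c = ln(2.822 × 0.8472) / 0.7490 = 0.8718 / 0.7490 = 1.164 d.
D_c = (k_d/k_r) L₀ e^(−k_d t_c) = (0.411/1.16) × 23.5 × e^(−0.411×1.164) = 0.3543 × 23.5 × 0.6198 = 5.161 mg/L.
x_c = v t_c = 0.376 m/s × 1.164 d × 86400 s/d = 37810 m ≈ 37.8 km.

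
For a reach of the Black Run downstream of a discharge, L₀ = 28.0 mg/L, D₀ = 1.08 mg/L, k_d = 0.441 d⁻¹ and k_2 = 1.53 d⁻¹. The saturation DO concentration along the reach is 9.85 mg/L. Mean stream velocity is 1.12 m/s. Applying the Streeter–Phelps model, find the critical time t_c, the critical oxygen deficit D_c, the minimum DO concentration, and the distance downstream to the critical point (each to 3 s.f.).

t_c = [1/(k_2−k_d)] ln[(k_2/k_d)(1 − D₀(k_2−k_d)/(k_d L₀))]
= [1/(1.53−0.441)] ln[(1.53/0.441)(1 − 1.08×1.089/(0.441×28.0))]
= (1/1.089) ln[3.469 × 0.9048] = 0.9183 × ln(3.139) = 0.9183 × 1.144 = 1.050 d.
D_c = (k_d/k_2) L₀ e^(−k_d t_c) = (0.441/1.53) × 28.0 × e^(−0.441×1.050) = 0.2882 × 28.0 × 0.6293 = 5.078 mg/L.
Minimum DO = C_s − D_c = 9.85 − 5.078 = 4.772 mg/L.
x_c = v t_c = 1.12 m/s × 1.050 d × 86400 s/d = 101600 m ≈ 102 km.

t_c ≈ 1.05 d; D_c ≈ 5.08 mg/L; min DO ≈ 4.77 mg/L; x_c ≈ 102 km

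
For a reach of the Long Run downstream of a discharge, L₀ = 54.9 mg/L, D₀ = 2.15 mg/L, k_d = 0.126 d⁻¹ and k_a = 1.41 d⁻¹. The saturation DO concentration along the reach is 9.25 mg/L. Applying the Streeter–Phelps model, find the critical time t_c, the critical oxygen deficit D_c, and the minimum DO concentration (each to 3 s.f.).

At the critical point dD/dt = 0, so k_d L₀ e^(−k_d t) = k_a D. Substituting D(t) from the Streeter–Phelps equation and solving for t gives
t_c = ln[(k_a/k_d)(1 − D₀(k_a−k_d)/(k_d L₀))] / (k_a−k_d).
Here k_a−k_d = 1.284 d⁻¹ and 1 − D₀(k_a−k_d)/(k_d L₀) = 1 − 2.15×1.284/(0.126×54.9) = 0.6009, so
t_c = ln(11.19 × 0.6009) / 1.284 = 1.906 / 1.284 = 1.484 d.
D_c = (k_d/k_a) L₀ e^(−k_d t_c) = (0.126/1.41) × 54.9 × e^(−0.126×1.484) = 0.08936 × 54.9 × 0.8294 = 4.069 mg/L.
Minimum DO = C_s − D_c = 9.25 − 4.069 = 5.181 mg/L.

t_c ≈ 1.48 d; D_c ≈ 4.07 mg/L; min DO ≈ 5.18 mg/L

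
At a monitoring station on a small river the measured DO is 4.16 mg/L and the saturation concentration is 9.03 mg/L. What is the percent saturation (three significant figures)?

46.1 % saturation

% saturation = C/C_s × 100 = 4.16/9.03 × 100 = 46.1 %.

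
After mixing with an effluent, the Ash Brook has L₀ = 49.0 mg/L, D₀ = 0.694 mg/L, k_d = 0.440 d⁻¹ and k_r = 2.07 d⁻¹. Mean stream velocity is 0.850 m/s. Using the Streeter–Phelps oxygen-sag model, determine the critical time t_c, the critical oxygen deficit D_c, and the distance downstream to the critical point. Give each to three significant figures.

At the critical point dD/dt = 0, so k_d L₀ e^(−k_d t) = k_r D. Substituting D(t) from the Streeter–Phelps equation and solving for t gives
t_c = ln[(k_r/k_d)(1 − D₀(k_r−k_d)/(k_d L₀))] / (k_r−k_d).
Here k_r−k_d = 1.630 d⁻¹ and 1 − D₀(k_r−k_d)/(k_d L₀) = 1 − 0.694×1.630/(0.440×49.0) = 0.9475, so
t_c = ln(4.705 × 0.9475) / 1.630 = 1.495 / 1.630 = 0.9170 d.
D_c = (k_d/k_r) L₀ e^(−k_d t_c) = (0.440/2.07) × 49.0 × e^(−0.440×0.9170) = 0.2126 × 49.0 × 0.6680 = 6.958 mg/L.
x_c = v t_c = 0.850 m/s × 0.9170 d × 86400 s/d = 67340 m ≈ 67.3 km.

t_c ≈ 0.917 d; D_c ≈ 6.96 mg/L; x_c ≈ 67.3 km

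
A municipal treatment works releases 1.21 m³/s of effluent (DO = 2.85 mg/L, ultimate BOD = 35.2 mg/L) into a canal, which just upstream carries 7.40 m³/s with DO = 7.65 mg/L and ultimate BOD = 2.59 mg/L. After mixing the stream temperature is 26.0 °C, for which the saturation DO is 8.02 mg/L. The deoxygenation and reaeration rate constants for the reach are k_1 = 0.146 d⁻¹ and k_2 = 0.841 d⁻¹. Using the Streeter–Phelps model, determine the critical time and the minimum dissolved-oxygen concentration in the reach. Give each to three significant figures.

Mixed DO = (7.40×7.65 + 1.21×2.85)/(7.40+1.21) = 60.06/8.610 = 6.975 mg/L.
Mixed L₀ = (7.40×2.59 + 1.21×35.2)/(8.610) = 61.76/8.610 = 7.173 mg/L.
Initial deficit D₀ = C_s − DO₀ = 8.02 − 6.975 = 1.045 mg/L.
t_c = (1/0.6950) ln[(0.841/0.146)(1 − 1.045×0.6950/(0.146×7.173))] = 1.439 × ln(1.767) = 0.8192 d.
D_c = (0.146/0.841) × 7.173 × e^(−0.146×0.8192) = 0.1736 × 7.173 × 0.8873 = 1.105 mg/L.
Minimum DO = 8.02 − 1.105 = 6.915 mg/L.

t_c ≈ 0.819 d; minimum DO ≈ 6.92 mg/L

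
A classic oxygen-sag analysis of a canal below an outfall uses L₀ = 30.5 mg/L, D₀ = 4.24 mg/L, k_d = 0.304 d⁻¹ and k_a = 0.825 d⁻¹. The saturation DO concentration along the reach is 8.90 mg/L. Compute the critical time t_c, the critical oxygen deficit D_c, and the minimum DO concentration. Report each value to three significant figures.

t_c ≈ 1.39 d; D_c ≈ 7.36 mg/L; min DO ≈ 1.54 mg/L

t_c = [1/(k_a−k_d)] ln[(k_a/k_d)(1 − D₀(k_a−k_d)/(k_d L₀))]
= [1/(0.825−0.304)] ln[(0.825/0.304)(1 − 4.24×0.5210/(0.304×30.5))]
= (1/0.5210) ln[2.714 × 0.7618] = 1.919 × ln(2.067) = 1.919 × 0.7262 = 1.394 d.
D_c = (k_d/k_a) L₀ e^(−k_d t_c) = (0.304/0.825) × 30.5 × e^(−0.304×1.394) = 0.3685 × 30.5 × 0.6546 = 7.357 mg/L.
Minimum DO = C_s − D_c = 8.90 − 7.357 = 1.543 mg/L.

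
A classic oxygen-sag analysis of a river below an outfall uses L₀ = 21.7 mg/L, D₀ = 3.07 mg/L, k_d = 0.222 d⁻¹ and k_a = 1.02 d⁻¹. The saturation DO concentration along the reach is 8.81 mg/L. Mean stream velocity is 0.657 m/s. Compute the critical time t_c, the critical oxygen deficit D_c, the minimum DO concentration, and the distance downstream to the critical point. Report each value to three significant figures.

With k_a/k_d = 4.595 and 1 − D₀(k_a−k_d)/(k_d L₀) = 0.4915,
t_c = ln(4.595 × 0.4915) / (1.02 − 0.222) = ln(2.258) / 0.7980 = 0.8145/0.7980 = 1.021 d.
D_c = (k_d/k_a) L₀ e^(−k_d t_c) = (0.222/1.02) × 21.7 × e^(−0.222×1.021) = 0.2176 × 21.7 × 0.7972 = 3.765 mg/L.
Minimum DO = C_s − D_c = 8.81 − 3.765 = 5.045 mg/L.
x_c = v t_c = 0.657 m/s × 1.021 d × 86400 s/d = 57940 m ≈ 57.9 km.

t_c ≈ 1.02 d; D_c ≈ 3.77 mg/L; min DO ≈ 5.04 mg/L; x_c ≈ 57.9 km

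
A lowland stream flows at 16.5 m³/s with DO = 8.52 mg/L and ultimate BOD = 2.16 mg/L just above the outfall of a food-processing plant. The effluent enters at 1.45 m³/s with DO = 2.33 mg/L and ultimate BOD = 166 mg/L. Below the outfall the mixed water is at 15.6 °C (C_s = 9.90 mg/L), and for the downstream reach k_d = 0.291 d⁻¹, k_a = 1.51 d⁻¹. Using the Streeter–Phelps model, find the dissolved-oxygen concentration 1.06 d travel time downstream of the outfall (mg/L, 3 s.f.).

Mixed DO = (16.5×8.52 + 1.45×2.33)/(16.5+1.45) = 144.0/17.95 = 8.020 mg/L.
Mixed L₀ = (16.5×2.16 + 1.45×166)/(17.95) = 276.3/17.95 = 15.39 mg/L.
Initial deficit D₀ = C_s − DO₀ = 9.90 − 8.020 = 1.880 mg/L.
D(1.06) = [0.291×15.39/(1.51−0.291)](e^(−0.291×1.06) − e^(−1.51×1.06)) + 1.880 e^(−1.51×1.06)
= 3.675 × (0.7346 − 0.2018) + 1.880 × 0.2018 = 2.337 mg/L.
DO = 9.90 − 2.337 = 7.563 mg/L.

DO ≈ 7.56 mg/L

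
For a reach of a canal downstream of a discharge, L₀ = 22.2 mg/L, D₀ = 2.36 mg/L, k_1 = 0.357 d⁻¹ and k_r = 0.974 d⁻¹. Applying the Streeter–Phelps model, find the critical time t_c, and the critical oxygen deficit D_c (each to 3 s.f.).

t_c = [1/(k_r−k_1)] ln[(k_r/k_1)(1 − D₀(k_r−k_1)/(k_1 L₀))]
= [1/(0.974−0.357)] ln[(0.974/0.357)(1 − 2.36×0.6170/(0.357×22.2))]
= (1/0.6170) ln[2.728 × 0.8163] = 1.621 × ln(2.227) = 1.621 × 0.8007 = 1.298 d.
D_c = (k_1/k_r) L₀ e^(−k_1 t_c) = (0.357/0.974) × 22.2 × e^(−0.357×1.298) = 0.3665 × 22.2 × 0.6292 = 5.120 mg/L.

t_c ≈ 1.30 d; D_c ≈ 5.12 mg/L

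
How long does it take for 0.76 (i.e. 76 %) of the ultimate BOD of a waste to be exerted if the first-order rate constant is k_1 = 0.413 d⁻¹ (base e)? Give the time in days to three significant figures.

t ≈ 3.46 d

y/L₀ = 1 − e^(−k_1 t) = 0.76 ⇒ e^(−k_1 t) = 0.240
t = −ln(0.240) / 0.413 = 1.427 / 0.413 = 3.455 d.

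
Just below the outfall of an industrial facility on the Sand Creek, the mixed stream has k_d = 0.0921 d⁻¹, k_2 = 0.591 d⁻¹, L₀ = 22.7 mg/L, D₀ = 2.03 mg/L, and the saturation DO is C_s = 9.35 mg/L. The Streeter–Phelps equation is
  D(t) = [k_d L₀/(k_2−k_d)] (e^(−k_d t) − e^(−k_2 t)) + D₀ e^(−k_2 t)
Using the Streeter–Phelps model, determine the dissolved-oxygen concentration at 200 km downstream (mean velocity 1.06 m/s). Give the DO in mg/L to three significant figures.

Travel time t = x/v = 200 km / (1.06 m/s) = 200000 m / 1.06 m/s = 188700 s = 2.184 d.
k_d L₀/(k_2−k_d) = 0.0921×22.7/(0.591−0.0921) = 2.091/0.4989 = 4.191 mg/L.
e^(−k_d t) = e^(−0.0921×2.184) = 0.8178; e^(−k_2 t) = e^(−0.591×2.184) = 0.2751.
D = 4.191 × (0.8178 − 0.2751) + 2.03 × 0.2751 = 2.274 + 0.5585 = 2.833 mg/L.
DO = C_s − D = 9.35 − 2.833 = 6.517 mg/L.

DO ≈ 6.52 mg/L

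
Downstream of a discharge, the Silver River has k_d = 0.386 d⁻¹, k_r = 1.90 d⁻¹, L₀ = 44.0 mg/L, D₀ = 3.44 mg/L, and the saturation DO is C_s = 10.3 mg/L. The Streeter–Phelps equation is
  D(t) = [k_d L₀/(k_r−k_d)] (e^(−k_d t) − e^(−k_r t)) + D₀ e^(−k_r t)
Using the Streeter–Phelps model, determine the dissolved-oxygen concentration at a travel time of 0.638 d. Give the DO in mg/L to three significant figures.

k_d L₀/(k_r−k_d) = 0.386×44.0/(1.90−0.386) = 16.98/1.514 = 11.22 mg/L.
e^(−k_d t) = e^(−0.386×0.6380) = 0.7817; e^(−k_r t) = e^(−1.90×0.6380) = 0.2975.
D = 11.22 × (0.7817 − 0.2975) + 3.44 × 0.2975 = 5.431 + 1.024 = 6.455 mg/L.
DO = C_s − D = 10.3 − 6.455 = 3.845 mg/L.

DO ≈ 3.85 mg/L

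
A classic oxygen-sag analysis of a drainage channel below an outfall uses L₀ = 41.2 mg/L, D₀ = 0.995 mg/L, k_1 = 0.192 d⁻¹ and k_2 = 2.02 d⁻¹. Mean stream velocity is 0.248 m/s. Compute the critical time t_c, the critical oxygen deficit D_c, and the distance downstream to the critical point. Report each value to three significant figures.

With k_2/k_1 = 10.52 and 1 − D₀(k_2−k_1)/(k_1 L₀) = 0.7701,
t_c = ln(10.52 × 0.7701) / (2.02 − 0.192) = ln(8.102) / 1.828 = 2.092/1.828 = 1.144 d.
L(t_c) = L₀ e^(−k_1 t_c) = 41.2 × 0.8027 = 33.07 mg/L, and at the critical point k_2 D_c = k_1 L, so D_c = (0.192/2.02) × 33.07 = 3.144 mg/L.
x_c = v t_c = 0.248 m/s × 1.144 d × 86400 s/d = 24520 m ≈ 24.5 km.

t_c ≈ 1.14 d; D_c ≈ 3.14 mg/L; x_c ≈ 24.5 km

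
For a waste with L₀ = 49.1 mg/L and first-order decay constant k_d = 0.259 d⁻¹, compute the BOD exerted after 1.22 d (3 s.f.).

y_t = L₀(1 − e^(−k_d t)) = 49.1 × (1 − e^(−0.259×1.22))
= 49.1 × (1 − 0.7291) = 49.1 × 0.2709 = 13.30 mg/L.

y ≈ 13.3 mg/L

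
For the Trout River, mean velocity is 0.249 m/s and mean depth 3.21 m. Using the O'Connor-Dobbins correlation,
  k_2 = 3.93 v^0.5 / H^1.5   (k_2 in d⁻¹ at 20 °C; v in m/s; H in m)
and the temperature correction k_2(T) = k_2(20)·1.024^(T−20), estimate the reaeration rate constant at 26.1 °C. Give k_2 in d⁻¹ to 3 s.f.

k_2 ≈ 0.394 d⁻¹

k_2(20) = 3.93 × 0.249^0.5 / 3.21^1.5 = 3.93 × 0.4990 / 5.751 = 0.3410 d⁻¹.
k_2(26.1) = 0.3410 × 1.024^(26.1−20) = 0.3410 × 1.156 = 0.3941 d⁻¹.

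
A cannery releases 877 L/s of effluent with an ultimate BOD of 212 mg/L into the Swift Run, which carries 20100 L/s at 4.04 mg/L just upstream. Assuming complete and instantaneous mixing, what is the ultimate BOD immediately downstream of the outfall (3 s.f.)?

12.7 mg/L

Flow-weighted mixing: C = (Q_r C_r + Q_w C_w)/(Q_r + Q_w)
= (20100×4.04 + 877×212)/(20100 + 877) = 267100/20980 = 12.73 mg/L.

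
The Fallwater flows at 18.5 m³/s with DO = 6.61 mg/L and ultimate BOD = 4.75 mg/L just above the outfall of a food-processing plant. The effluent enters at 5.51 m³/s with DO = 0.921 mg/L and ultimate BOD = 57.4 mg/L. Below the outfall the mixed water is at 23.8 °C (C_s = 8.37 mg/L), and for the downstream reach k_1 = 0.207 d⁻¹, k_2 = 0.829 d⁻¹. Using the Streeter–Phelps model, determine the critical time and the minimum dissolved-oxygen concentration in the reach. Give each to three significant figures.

t_c ≈ 0.957 d; minimum DO ≈ 4.92 mg/L

Mixed DO = (18.5×6.61 + 5.51×0.921)/(18.5+5.51) = 127.4/24.01 = 5.304 mg/L.
Mixed L₀ = (18.5×4.75 + 5.51×57.4)/(24.01) = 404.1/24.01 = 16.83 mg/L.
Initial deficit D₀ = C_s − DO₀ = 8.37 − 5.304 = 3.066 mg/L.
t_c = (1/0.6220) ln[(0.829/0.207)(1 − 3.066×0.6220/(0.207×16.83))] = 1.608 × ln(1.813) = 0.9568 d.
D_c = (0.207/0.829) × 16.83 × e^(−0.207×0.9568) = 0.2497 × 16.83 × 0.8203 = 3.448 mg/L.
Minimum DO = 8.37 − 3.448 = 4.922 mg/L.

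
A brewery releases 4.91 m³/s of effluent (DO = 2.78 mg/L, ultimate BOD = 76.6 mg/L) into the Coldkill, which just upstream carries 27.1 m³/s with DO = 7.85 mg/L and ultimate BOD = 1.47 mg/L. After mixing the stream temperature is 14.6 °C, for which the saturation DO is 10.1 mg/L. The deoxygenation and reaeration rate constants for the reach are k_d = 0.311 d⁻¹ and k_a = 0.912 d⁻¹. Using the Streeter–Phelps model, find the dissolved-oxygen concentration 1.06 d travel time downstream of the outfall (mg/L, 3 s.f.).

Mixed DO = (27.1×7.85 + 4.91×2.78)/(27.1+4.91) = 226.4/32.01 = 7.072 mg/L.
Mixed L₀ = (27.1×1.47 + 4.91×76.6)/(32.01) = 415.9/32.01 = 12.99 mg/L.
Initial deficit D₀ = C_s − DO₀ = 10.1 − 7.072 = 3.028 mg/L.
D(1.06) = [0.311×12.99/(0.912−0.311)](e^(−0.311×1.06) − e^(−0.912×1.06)) + 3.028 e^(−0.912×1.06)
= 6.724 × (0.7192 − 0.3803) + 3.028 × 0.3803 = 3.430 mg/L.
DO = 10.1 − 3.430 = 6.670 mg/L.

DO ≈ 6.67 mg/L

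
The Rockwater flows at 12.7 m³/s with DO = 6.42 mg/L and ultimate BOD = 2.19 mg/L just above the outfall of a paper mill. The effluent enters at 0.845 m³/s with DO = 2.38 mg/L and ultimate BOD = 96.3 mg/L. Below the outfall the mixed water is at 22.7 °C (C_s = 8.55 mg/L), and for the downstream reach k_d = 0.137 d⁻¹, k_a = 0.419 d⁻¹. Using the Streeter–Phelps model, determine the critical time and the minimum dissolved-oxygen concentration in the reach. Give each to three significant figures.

t_c ≈ 0.641 d; minimum DO ≈ 6.14 mg/L

Mixed DO = (12.7×6.42 + 0.845×2.38)/(12.7+0.845) = 83.55/13.54 = 6.168 mg/L.
Mixed L₀ = (12.7×2.19 + 0.845×96.3)/(13.54) = 109.2/13.54 = 8.061 mg/L.
Initial deficit D₀ = C_s − DO₀ = 8.55 − 6.168 = 2.382 mg/L.
t_c = (1/0.2820) ln[(0.419/0.137)(1 − 2.382×0.2820/(0.137×8.061))] = 3.546 × ln(1.198) = 0.6409 d.
D_c = (0.137/0.419) × 8.061 × e^(−0.137×0.6409) = 0.3270 × 8.061 × 0.9159 = 2.414 mg/L.
Minimum DO = 8.55 − 2.414 = 6.136 mg/L.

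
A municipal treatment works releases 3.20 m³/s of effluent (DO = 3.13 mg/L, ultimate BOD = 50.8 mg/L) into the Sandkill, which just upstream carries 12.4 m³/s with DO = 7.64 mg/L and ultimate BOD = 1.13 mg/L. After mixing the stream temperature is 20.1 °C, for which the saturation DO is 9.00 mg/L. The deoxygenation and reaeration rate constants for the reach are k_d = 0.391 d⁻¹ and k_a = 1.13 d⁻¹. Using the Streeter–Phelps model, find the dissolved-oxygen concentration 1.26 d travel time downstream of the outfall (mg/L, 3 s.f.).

DO ≈ 6.23 mg/L

Mixed DO = (12.4×7.64 + 3.20×3.13)/(12.4+3.20) = 104.8/15.60 = 6.715 mg/L.
Mixed L₀ = (12.4×1.13 + 3.20×50.8)/(15.60) = 176.6/15.60 = 11.32 mg/L.
Initial deficit D₀ = C_s − DO₀ = 9.00 − 6.715 = 2.285 mg/L.
D(1.26) = [0.391×11.32/(1.13−0.391)](e^(−0.391×1.26) − e^(−1.13×1.26)) + 2.285 e^(−1.13×1.26)
= 5.989 × (0.6110 − 0.2408) + 2.285 × 0.2408 = 2.767 mg/L.
DO = 9.00 − 2.767 = 6.233 mg/L.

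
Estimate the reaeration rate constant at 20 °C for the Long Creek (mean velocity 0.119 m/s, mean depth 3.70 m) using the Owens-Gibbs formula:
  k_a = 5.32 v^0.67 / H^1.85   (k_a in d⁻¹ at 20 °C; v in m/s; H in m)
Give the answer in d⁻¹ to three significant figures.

k_a ≈ 0.114 d⁻¹

k_a = 5.32 × 0.119^0.67 / 3.70^1.85 = 5.32 × 0.2402 / 11.25 = 0.1136 d⁻¹.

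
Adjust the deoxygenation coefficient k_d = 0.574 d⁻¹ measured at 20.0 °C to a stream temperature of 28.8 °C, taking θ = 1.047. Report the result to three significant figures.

k_d(T₂) = k_d(T₁) · θ^(T₂−T₁) = 0.574 × 1.047^(28.8−20.0)
= 0.574 × 1.047^8.80 = 0.574 × 1.498 = 0.8599 d⁻¹.

k_d ≈ 0.860 d⁻¹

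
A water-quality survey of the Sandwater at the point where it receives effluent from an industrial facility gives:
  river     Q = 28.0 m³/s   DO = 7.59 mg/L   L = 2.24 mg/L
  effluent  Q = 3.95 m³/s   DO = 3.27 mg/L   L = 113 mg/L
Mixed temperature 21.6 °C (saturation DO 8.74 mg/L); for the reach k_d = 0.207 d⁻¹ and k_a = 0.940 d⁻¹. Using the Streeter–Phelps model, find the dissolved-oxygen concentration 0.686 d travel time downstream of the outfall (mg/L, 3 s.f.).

DO ≈ 6.31 mg/L

Mixed DO = (28.0×7.59 + 3.95×3.27)/(28.0+3.95) = 225.4/31.95 = 7.056 mg/L.
Mixed L₀ = (28.0×2.24 + 3.95×113)/(31.95) = 509.1/31.95 = 15.93 mg/L.
Initial deficit D₀ = C_s − DO₀ = 8.74 − 7.056 = 1.684 mg/L.
D(0.686) = [0.207×15.93/(0.940−0.207)](e^(−0.207×0.686) − e^(−0.940×0.686)) + 1.684 e^(−0.940×0.686)
= 4.500 × (0.8676 − 0.5247) + 1.684 × 0.5247 = 2.427 mg/L.
DO = 8.74 − 2.427 = 6.313 mg/L.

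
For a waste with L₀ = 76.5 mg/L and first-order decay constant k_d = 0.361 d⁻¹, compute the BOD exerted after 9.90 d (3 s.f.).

y_t = L₀(1 − e^(−k_d t)) = 76.5 × (1 − e^(−0.361×9.90))
= 76.5 × (1 − 0.02805) = 76.5 × 0.9720 = 74.35 mg/L.

y ≈ 74.4 mg/L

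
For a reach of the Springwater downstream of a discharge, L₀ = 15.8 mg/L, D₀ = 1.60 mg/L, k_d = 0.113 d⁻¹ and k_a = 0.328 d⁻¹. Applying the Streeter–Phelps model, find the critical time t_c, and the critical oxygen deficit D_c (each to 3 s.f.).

At the critical point dD/dt = 0, so k_d L₀ e^(−k_d t) = k_a D. Substituting D(t) from the Streeter–Phelps equation and solving for t gives
t_c = ln[(k_a/k_d)(1 − D₀(k_a−k_d)/(k_d L₀))] / (k_a−k_d).
Here k_a−k_d = 0.2150 d⁻¹ and 1 − D₀(k_a−k_d)/(k_d L₀) = 1 − 1.60×0.2150/(0.113×15.8) = 0.8073, so
t_c = ln(2.903 × 0.8073) / 0.2150 = 0.8516 / 0.2150 = 3.961 d.
D_c = (k_d/k_a) L₀ e^(−k_d t_c) = (0.113/0.328) × 15.8 × e^(−0.113×3.961) = 0.3445 × 15.8 × 0.6392 = 3.479 mg/L.

t_c ≈ 3.96 d; D_c ≈ 3.48 mg/L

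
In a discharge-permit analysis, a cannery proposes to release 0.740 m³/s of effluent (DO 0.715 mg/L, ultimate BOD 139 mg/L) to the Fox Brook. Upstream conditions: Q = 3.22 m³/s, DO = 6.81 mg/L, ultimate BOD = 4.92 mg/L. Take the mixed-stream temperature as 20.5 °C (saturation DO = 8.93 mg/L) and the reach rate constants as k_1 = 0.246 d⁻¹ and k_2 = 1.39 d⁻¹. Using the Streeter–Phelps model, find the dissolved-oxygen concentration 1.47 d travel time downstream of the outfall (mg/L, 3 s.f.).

Mixed DO = (3.22×6.81 + 0.740×0.715)/(3.22+0.740) = 22.46/3.960 = 5.671 mg/L.
Mixed L₀ = (3.22×4.92 + 0.740×139)/(3.960) = 118.7/3.960 = 29.98 mg/L.
Initial deficit D₀ = C_s − DO₀ = 8.93 − 5.671 = 3.259 mg/L.
D(1.47) = [0.246×29.98/(1.39−0.246)](e^(−0.246×1.47) − e^(−1.39×1.47)) + 3.259 e^(−1.39×1.47)
= 6.446 × (0.6965 − 0.1296) + 3.259 × 0.1296 = 4.077 mg/L.
DO = 8.93 − 4.077 = 4.853 mg/L.

DO ≈ 4.85 mg/L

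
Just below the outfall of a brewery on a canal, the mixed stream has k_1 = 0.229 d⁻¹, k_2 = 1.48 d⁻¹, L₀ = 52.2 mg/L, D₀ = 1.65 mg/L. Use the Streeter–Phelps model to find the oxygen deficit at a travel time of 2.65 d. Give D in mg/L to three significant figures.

D ≈ 5.05 mg/L

k_1 L₀/(k_2−k_1) = 0.229×52.2/(1.48−0.229) = 11.95/1.251 = 9.555 mg/L.
e^(−k_1 t) = e^(−0.229×2.650) = 0.5451; e^(−k_2 t) = e^(−1.48×2.650) = 0.01980.
D = 9.555 × (0.5451 − 0.01980) + 1.65 × 0.01980 = 5.019 + 0.03267 = 5.052 mg/L.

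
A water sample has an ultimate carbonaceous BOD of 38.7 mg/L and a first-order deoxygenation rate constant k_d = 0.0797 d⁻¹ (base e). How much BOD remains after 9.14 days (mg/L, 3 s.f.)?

L_t = L₀ e^(−k_d t) = 38.7 × e^(−0.0797×9.14) = 38.7 × 0.4827 = 18.68 mg/L.

L ≈ 18.7 mg/L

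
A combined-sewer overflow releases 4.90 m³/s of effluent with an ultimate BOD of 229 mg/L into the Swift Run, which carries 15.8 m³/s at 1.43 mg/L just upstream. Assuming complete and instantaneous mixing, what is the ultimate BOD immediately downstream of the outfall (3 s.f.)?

55.3 mg/L

Flow-weighted mixing: C = (Q_r C_r + Q_w C_w)/(Q_r + Q_w)
= (15.8×1.43 + 4.90×229)/(15.8 + 4.90) = 1145/20.70 = 55.30 mg/L.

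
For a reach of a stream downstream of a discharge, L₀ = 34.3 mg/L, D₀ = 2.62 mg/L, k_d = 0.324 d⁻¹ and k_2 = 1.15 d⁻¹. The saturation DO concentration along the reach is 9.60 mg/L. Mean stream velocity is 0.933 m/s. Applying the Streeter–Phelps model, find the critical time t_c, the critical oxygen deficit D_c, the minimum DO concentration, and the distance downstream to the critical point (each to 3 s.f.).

t_c = [1/(k_2−k_d)] ln[(k_2/k_d)(1 − D₀(k_2−k_d)/(k_d L₀))]
= [1/(1.15−0.324)] ln[(1.15/0.324)(1 − 2.62×0.8260/(0.324×34.3))]
= (1/0.8260) ln[3.549 × 0.8053] = 1.211 × ln(2.858) = 1.211 × 1.050 = 1.271 d.
D_c = (k_d/k_2) L₀ e^(−k_d t_c) = (0.324/1.15) × 34.3 × e^(−0.324×1.271) = 0.2817 × 34.3 × 0.6624 = 6.401 mg/L.
Minimum DO = C_s − D_c = 9.60 − 6.401 = 3.199 mg/L.
x_c = v t_c = 0.933 m/s × 1.271 d × 86400 s/d = 102500 m ≈ 102 km.

t_c ≈ 1.27 d; D_c ≈ 6.40 mg/L; min DO ≈ 3.20 mg/L; x_c ≈ 102 km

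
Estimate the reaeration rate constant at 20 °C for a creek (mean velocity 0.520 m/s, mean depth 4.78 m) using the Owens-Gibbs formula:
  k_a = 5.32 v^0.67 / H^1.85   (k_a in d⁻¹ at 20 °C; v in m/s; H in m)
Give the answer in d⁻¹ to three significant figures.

k_a = 5.32 × 0.520^0.67 / 4.78^1.85 = 5.32 × 0.6452 / 18.07 = 0.1900 d⁻¹.

k_a ≈ 0.190 d⁻¹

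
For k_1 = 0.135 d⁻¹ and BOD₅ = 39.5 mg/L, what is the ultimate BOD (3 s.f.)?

BOD₅ = L₀(1 − e^(−5k_1)) ⇒ L₀ = BOD₅ / (1 − e^(−5×0.135))
= 39.5 / (1 − 0.5092) = 39.5 / 0.4908 = 80.47 mg/L.

L₀ ≈ 80.5 mg/L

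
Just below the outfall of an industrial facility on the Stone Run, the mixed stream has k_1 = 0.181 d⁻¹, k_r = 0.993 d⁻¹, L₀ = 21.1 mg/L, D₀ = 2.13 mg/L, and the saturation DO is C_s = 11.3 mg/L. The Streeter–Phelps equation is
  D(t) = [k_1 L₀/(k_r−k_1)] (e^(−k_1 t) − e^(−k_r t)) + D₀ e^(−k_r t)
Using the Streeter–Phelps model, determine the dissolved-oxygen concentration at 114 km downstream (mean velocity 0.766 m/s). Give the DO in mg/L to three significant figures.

Travel time t = x/v = 114 km / (0.766 m/s) = 114000 m / 0.766 m/s = 148800 s = 1.723 d.
k_1 L₀/(k_r−k_1) = 0.181×21.1/(0.993−0.181) = 3.819/0.8120 = 4.703 mg/L.
e^(−k_1 t) = e^(−0.181×1.723) = 0.7321; e^(−k_r t) = e^(−0.993×1.723) = 0.1808.
D = 4.703 × (0.7321 − 0.1808) + 2.13 × 0.1808 = 2.593 + 0.3851 = 2.978 mg/L.
DO = C_s − D = 11.3 − 2.978 = 8.322 mg/L.

DO ≈ 8.32 mg/L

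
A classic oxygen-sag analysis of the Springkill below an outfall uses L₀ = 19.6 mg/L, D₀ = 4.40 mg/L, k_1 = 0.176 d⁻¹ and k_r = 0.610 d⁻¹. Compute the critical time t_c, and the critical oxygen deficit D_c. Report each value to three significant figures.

t_c ≈ 1.01 d; D_c ≈ 4.74 mg/L

At the critical point dD/dt = 0, so k_1 L₀ e^(−k_1 t) = k_r D. Substituting D(t) from the Streeter–Phelps equation and solving for t gives
t_c = ln[(k_r/k_1)(1 − D₀(k_r−k_1)/(k_1 L₀))] / (k_r−k_1).
Here k_r−k_1 = 0.4340 d⁻¹ and 1 − D₀(k_r−k_1)/(k_1 L₀) = 1 − 4.40×0.4340/(0.176×19.6) = 0.4464, so
t_c = ln(3.466 × 0.4464) / 0.4340 = 0.4365 / 0.4340 = 1.006 d.
L(t_c) = L₀ e^(−k_1 t_c) = 19.6 × 0.8378 = 16.42 mg/L, and at the critical point k_r D_c = k_1 L, so D_c = (0.176/0.610) × 16.42 = 4.738 mg/L.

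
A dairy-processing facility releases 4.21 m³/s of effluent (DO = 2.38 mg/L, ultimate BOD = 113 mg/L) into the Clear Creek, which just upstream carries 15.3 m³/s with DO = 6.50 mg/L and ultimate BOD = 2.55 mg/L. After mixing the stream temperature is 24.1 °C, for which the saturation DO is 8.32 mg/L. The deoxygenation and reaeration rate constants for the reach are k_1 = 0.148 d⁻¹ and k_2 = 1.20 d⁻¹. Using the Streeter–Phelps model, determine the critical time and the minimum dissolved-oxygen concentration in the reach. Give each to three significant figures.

t_c ≈ 0.745 d; minimum DO ≈ 5.41 mg/L

Mixed DO = (15.3×6.50 + 4.21×2.38)/(15.3+4.21) = 109.5/19.51 = 5.611 mg/L.
Mixed L₀ = (15.3×2.55 + 4.21×113)/(19.51) = 514.7/19.51 = 26.38 mg/L.
Initial deficit D₀ = C_s − DO₀ = 8.32 − 5.611 = 2.709 mg/L.
t_c = (1/1.052) ln[(1.20/0.148)(1 − 2.709×1.052/(0.148×26.38))] = 0.9506 × ln(2.190) = 0.7453 d.
D_c = (0.148/1.20) × 26.38 × e^(−0.148×0.7453) = 0.1233 × 26.38 × 0.8956 = 2.914 mg/L.
Minimum DO = 8.32 − 2.914 = 5.406 mg/L.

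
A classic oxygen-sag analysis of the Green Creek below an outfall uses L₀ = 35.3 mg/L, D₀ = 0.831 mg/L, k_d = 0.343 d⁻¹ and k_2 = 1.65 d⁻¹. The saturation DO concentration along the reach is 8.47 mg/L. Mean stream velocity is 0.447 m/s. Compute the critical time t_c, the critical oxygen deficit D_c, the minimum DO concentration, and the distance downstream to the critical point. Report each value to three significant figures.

t_c = [1/(k_2−k_d)] ln[(k_2/k_d)(1 − D₀(k_2−k_d)/(k_d L₀))]
= [1/(1.65−0.343)] ln[(1.65/0.343)(1 − 0.831×1.307/(0.343×35.3))]
= (1/1.307) ln[4.810 × 0.9103] = 0.7651 × ln(4.379) = 0.7651 × 1.477 = 1.130 d.
L(t_c) = L₀ e^(−k_d t_c) = 35.3 × 0.6787 = 23.96 mg/L, and at the critical point k_2 D_c = k_d L, so D_c = (0.343/1.65) × 23.96 = 4.980 mg/L.
Minimum DO = C_s − D_c = 8.47 − 4.980 = 3.490 mg/L.
x_c = v t_c = 0.447 m/s × 1.130 d × 86400 s/d = 43640 m ≈ 43.6 km.

t_c ≈ 1.13 d; D_c ≈ 4.98 mg/L; min DO ≈ 3.49 mg/L; x_c ≈ 43.6 km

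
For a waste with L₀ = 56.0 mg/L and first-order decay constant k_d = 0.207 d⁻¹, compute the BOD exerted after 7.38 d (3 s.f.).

y ≈ 43.8 mg/L

y_t = L₀(1 − e^(−k_d t)) = 56.0 × (1 − e^(−0.207×7.38))
= 56.0 × (1 − 0.2170) = 56.0 × 0.7830 = 43.85 mg/L.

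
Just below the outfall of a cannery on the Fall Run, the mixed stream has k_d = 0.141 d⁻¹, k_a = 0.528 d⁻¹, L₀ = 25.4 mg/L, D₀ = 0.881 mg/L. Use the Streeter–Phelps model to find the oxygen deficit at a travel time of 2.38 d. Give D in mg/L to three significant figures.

k_d L₀/(k_a−k_d) = 0.141×25.4/(0.528−0.141) = 3.581/0.3870 = 9.254 mg/L.
e^(−k_d t) = e^(−0.141×2.380) = 0.7149; e^(−k_a t) = e^(−0.528×2.380) = 0.2846.
D = 9.254 × (0.7149 − 0.2846) + 0.881 × 0.2846 = 3.982 + 0.2507 = 4.233 mg/L.

D ≈ 4.23 mg/L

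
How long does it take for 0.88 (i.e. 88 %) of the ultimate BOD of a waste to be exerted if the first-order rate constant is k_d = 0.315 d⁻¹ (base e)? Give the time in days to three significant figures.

y/L₀ = 1 − e^(−k_d t) = 0.88 ⇒ e^(−k_d t) = 0.120
t = −ln(0.120) / 0.315 = 2.120 / 0.315 = 6.731 d.

t ≈ 6.73 d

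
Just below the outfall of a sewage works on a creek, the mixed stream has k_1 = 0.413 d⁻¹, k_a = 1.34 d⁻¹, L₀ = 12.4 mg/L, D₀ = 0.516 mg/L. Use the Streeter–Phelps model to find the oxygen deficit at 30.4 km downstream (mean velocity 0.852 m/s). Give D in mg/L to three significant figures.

Travel time t = x/v = 30.4 km / (0.852 m/s) = 30400 m / 0.852 m/s = 35680 s = 0.4130 d.
k_1 L₀/(k_a−k_1) = 0.413×12.4/(1.34−0.413) = 5.121/0.9270 = 5.524 mg/L.
e^(−k_1 t) = e^(−0.413×0.4130) = 0.8432; e^(−k_a t) = e^(−1.34×0.4130) = 0.5750.
D = 5.524 × (0.8432 − 0.5750) + 0.516 × 0.5750 = 1.482 + 0.2967 = 1.778 mg/L.

D ≈ 1.78 mg/L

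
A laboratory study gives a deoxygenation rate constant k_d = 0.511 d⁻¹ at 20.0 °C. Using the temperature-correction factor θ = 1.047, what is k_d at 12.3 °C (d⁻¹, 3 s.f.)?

k_d(T₂) = k_d(T₁) · θ^(T₂−T₁) = 0.511 × 1.047^(12.3−20.0)
= 0.511 × 1.047^-7.70 = 0.511 × 0.7021 = 0.3588 d⁻¹.

k_d ≈ 0.359 d⁻¹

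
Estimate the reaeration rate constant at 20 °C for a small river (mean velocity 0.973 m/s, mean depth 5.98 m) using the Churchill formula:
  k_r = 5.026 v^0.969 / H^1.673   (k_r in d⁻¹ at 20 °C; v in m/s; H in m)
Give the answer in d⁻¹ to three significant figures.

k_r ≈ 0.246 d⁻¹

k_r = 5.026 × 0.973^0.969 / 5.98^1.673 = 5.026 × 0.9738 / 19.93 = 0.2456 d⁻¹.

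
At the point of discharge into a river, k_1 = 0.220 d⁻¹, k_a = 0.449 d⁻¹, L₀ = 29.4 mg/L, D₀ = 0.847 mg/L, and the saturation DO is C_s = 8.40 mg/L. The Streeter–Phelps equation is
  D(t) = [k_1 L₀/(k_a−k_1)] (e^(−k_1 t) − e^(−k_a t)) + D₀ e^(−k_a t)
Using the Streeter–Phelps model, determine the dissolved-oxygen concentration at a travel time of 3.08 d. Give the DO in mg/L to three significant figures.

k_1 L₀/(k_a−k_1) = 0.220×29.4/(0.449−0.220) = 6.468/0.2290 = 28.24 mg/L.
e^(−k_1 t) = e^(−0.220×3.080) = 0.5078; e^(−k_a t) = e^(−0.449×3.080) = 0.2508.
D = 28.24 × (0.5078 − 0.2508) + 0.847 × 0.2508 = 7.259 + 0.2125 = 7.471 mg/L.
DO = C_s − D = 8.40 − 7.471 = 0.9290 mg/L.

DO ≈ 0.929 mg/L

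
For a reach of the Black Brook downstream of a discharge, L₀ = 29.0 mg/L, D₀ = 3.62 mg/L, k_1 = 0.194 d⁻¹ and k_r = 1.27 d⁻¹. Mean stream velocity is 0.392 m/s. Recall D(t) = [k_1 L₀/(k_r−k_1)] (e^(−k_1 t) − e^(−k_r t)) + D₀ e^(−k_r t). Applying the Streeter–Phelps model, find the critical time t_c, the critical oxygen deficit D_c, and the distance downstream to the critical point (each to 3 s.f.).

t_c ≈ 0.651 d; D_c ≈ 3.90 mg/L; x_c ≈ 22.0 km

At the critical point dD/dt = 0, so k_1 L₀ e^(−k_1 t) = k_r D. Substituting D(t) from the Streeter–Phelps equation and solving for t gives
t_c = ln[(k_r/k_1)(1 − D₀(k_r−k_1)/(k_1 L₀))] / (k_r−k_1).
Here k_r−k_1 = 1.076 d⁻¹ and 1 − D₀(k_r−k_1)/(k_1 L₀) = 1 − 3.62×1.076/(0.194×29.0) = 0.3077, so
t_c = ln(6.546 × 0.3077) / 1.076 = 0.7001 / 1.076 = 0.6507 d.
L(t_c) = L₀ e^(−k_1 t_c) = 29.0 × 0.8814 = 25.56 mg/L, and at the critical point k_r D_c = k_1 L, so D_c = (0.194/1.27) × 25.56 = 3.905 mg/L.
x_c = v t_c = 0.392 m/s × 0.6507 d × 86400 s/d = 22040 m ≈ 22.0 km.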